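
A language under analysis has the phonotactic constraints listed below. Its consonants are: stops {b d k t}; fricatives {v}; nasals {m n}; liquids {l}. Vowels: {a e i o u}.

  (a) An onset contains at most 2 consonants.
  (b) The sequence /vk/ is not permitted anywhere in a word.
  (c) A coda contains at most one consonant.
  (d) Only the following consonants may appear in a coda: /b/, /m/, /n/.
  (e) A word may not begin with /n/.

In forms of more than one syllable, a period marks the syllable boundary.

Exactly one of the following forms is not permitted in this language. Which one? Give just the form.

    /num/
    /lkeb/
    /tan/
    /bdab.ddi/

/num/

/num/ — violates constraint (e): word begins with /n/ → not permitted
/lkeb/ — σ1 onset /lk/ (2C), coda /b/ ok → permitted
/tan/ — σ1 onset /t/, coda /n/ ok → permitted
/bdab.ddi/ — σ1 onset /bd/ (2C), coda /b/ ok; σ2 onset /dd/ (2C), coda /∅/ ok → permitted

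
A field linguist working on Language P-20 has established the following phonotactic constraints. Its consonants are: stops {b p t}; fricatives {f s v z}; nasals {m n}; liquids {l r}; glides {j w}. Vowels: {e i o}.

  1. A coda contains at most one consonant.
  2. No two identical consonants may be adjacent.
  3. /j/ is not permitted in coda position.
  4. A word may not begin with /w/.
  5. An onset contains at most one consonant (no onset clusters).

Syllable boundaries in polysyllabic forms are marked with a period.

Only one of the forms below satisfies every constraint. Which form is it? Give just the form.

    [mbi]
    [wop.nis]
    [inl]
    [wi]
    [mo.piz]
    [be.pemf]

[mo.piz]

[mbi] — violates constraint 5: syllable 1 onset /mb/ has 2 consonants (> 1) → ill-formed
[wop.nis] — violates constraint 4: word begins with /w/ → ill-formed
[inl] — violates constraint 1: syllable 1 coda /nl/ has 2 consonants (> 1) → ill-formed
[wi] — violates constraint 4: word begins with /w/ → ill-formed
[mo.piz] — σ1 onset /m/, coda /∅/ ok; σ2 onset /p/, coda /z/ ok → well-formed
[be.pemf] — violates constraint 1: syllable 2 coda /mf/ has 2 consonants (> 1) → ill-formed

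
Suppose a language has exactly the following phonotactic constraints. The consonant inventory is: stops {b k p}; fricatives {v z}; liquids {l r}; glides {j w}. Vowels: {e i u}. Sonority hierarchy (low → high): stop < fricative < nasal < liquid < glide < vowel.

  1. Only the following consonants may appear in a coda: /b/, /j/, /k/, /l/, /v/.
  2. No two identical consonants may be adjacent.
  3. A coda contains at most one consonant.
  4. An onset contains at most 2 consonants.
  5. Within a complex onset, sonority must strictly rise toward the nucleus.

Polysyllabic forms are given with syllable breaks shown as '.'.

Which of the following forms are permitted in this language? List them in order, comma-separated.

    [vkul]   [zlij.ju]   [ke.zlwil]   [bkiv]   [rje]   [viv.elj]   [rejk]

[rje]

[vkul] — violates constraint 5: syllable 1 onset /vk/: /v/ (fricative, 2) → /k/ (stop, 1) does not rise → not permitted
[zlij.ju] — violates constraint 2: adjacent identical consonants /jj/ → not permitted
[ke.zlwil] — violates constraint 4: syllable 2 onset /zlw/ has 3 consonants (> 2) → not permitted
[bkiv] — violates constraint 5: syllable 1 onset /bk/: /b/ (stop, 1) → /k/ (stop, 1) does not rise → not permitted
[rje] — σ1 onset /rj/ (4→5 rises), coda /∅/ ok → permitted
[viv.elj] — violates constraint 3: syllable 2 coda /lj/ has 2 consonants (> 1) → not permitted
[rejk] — violates constraint 3: syllable 1 coda /jk/ has 2 consonants (> 1) → not permitted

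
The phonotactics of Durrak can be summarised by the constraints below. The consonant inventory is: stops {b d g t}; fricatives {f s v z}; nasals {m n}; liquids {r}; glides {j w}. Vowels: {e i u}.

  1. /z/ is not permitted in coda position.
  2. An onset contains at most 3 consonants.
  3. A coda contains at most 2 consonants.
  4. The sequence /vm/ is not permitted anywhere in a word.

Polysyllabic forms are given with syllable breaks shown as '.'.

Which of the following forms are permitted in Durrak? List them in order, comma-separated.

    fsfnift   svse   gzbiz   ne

fsfnift — violates constraint 2: syllable 1 onset /fsfn/ has 4 consonants (> 3) → not permitted
svse — σ1 onset /svs/ (3C), coda /∅/ ok → permitted
gzbiz — violates constraint 1: syllable 1 coda contains /z/ → not permitted
ne — σ1 onset /n/, coda /∅/ ok → permitted

svse, ne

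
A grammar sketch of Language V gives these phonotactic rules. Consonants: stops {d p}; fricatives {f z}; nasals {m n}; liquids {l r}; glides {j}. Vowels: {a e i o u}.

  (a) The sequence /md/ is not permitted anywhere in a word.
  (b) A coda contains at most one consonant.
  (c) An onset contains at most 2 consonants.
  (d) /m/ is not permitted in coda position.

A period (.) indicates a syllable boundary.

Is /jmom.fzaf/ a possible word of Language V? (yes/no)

/jmom.fzaf/ — violates constraint (d): syllable 1 coda contains /m/ → ill-formed

no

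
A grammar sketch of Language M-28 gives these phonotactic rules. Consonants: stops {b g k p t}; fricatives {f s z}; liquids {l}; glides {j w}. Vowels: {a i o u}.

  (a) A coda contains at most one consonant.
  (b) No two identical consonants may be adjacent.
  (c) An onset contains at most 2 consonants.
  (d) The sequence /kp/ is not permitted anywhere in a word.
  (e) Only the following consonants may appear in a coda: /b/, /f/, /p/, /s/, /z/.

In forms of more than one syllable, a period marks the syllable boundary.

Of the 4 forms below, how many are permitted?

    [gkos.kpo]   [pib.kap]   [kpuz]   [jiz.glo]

[gkos.kpo] — violates constraint (d): contains banned sequence /kp/ → not permitted
[pib.kap] — σ1 onset /p/, coda /b/ ok; σ2 onset /k/, coda /p/ ok → permitted
[kpuz] — violates constraint (d): contains banned sequence /kp/ → not permitted
[jiz.glo] — σ1 onset /j/, coda /z/ ok; σ2 onset /gl/ (2C), coda /∅/ ok → permitted
Permitted: [pib.kap], [jiz.glo] → 2.

2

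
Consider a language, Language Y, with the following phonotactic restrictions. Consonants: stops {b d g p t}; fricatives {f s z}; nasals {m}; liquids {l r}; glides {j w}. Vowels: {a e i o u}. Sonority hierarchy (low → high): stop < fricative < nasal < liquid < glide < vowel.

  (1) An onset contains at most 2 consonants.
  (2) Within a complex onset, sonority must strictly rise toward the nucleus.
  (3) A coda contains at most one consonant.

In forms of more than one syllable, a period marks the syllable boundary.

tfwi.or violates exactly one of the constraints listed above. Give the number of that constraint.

1

tfwi.or: syllable 1 onset /tfw/ has 3 consonants (> 2).
This is a violation of constraint 1: "An onset contains at most 2 consonants."
The remaining constraints (2, 3) are satisfied.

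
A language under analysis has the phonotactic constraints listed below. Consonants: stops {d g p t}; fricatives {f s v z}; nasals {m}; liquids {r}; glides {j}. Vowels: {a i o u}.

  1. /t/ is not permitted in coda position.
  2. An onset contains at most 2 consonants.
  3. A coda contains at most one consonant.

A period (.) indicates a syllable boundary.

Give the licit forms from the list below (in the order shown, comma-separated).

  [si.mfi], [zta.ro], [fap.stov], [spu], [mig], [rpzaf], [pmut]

[si.mfi], [zta.ro], [fap.stov], [spu], [mig]

[si.mfi] — σ1 onset /s/, coda /∅/ ok; σ2 onset /mf/ (2C), coda /∅/ ok → licit
[zta.ro] — σ1 onset /zt/ (2C), coda /∅/ ok; σ2 onset /r/, coda /∅/ ok → licit
[fap.stov] — σ1 onset /f/, coda /p/ ok; σ2 onset /st/ (2C), coda /v/ ok → licit
[spu] — σ1 onset /sp/ (2C), coda /∅/ ok → licit
[mig] — σ1 onset /m/, coda /g/ ok → licit
[rpzaf] — violates constraint 2: syllable 1 onset /rpz/ has 3 consonants (> 2) → illicit
[pmut] — violates constraint 1: syllable 1 coda contains /t/ → illicit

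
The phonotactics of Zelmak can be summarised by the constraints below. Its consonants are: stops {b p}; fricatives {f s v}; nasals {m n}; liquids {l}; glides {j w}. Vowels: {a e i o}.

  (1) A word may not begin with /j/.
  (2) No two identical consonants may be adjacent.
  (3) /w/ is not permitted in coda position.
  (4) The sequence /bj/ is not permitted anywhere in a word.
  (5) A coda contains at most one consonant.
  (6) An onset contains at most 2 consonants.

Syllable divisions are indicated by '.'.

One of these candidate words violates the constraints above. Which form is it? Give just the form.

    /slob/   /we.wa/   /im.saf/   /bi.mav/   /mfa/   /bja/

/slob/ — σ1 onset /sl/ (2C), coda /b/ ok → licit
/we.wa/ — σ1 onset /w/, coda /∅/ ok; σ2 onset /w/, coda /∅/ ok → licit
/im.saf/ — σ1 onset /∅/, coda /m/ ok; σ2 onset /s/, coda /f/ ok → licit
/bi.mav/ — σ1 onset /b/, coda /∅/ ok; σ2 onset /m/, coda /v/ ok → licit
/mfa/ — σ1 onset /mf/ (2C), coda /∅/ ok → licit
/bja/ — violates constraint 4: contains banned sequence /bj/ → illicit

/bja/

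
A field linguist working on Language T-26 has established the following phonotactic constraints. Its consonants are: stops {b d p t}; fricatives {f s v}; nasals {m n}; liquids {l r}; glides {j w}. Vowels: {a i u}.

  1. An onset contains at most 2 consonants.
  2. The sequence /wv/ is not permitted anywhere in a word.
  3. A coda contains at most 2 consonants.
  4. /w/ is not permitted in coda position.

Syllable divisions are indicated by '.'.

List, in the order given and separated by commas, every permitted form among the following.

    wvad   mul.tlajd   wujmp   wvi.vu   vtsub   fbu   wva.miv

wvad — violates constraint 2: contains banned sequence /wv/ → not permitted
mul.tlajd — σ1 onset /m/, coda /l/ ok; σ2 onset /tl/ (2C), coda /jd/ (2C) ok → permitted
wujmp — violates constraint 3: syllable 1 coda /jmp/ has 3 consonants (> 2) → not permitted
wvi.vu — violates constraint 2: contains banned sequence /wv/ → not permitted
vtsub — violates constraint 1: syllable 1 onset /vts/ has 3 consonants (> 2) → not permitted
fbu — σ1 onset /fb/ (2C), coda /∅/ ok → permitted
wva.miv — violates constraint 2: contains banned sequence /wv/ → not permitted

mul.tlajd, fbu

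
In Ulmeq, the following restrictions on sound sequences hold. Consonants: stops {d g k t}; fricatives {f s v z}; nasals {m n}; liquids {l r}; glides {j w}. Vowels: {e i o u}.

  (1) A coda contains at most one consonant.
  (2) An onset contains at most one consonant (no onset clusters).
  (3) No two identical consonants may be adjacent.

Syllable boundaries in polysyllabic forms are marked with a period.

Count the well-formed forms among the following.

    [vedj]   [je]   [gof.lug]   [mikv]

2

[vedj] — violates constraint 1: syllable 1 coda /dj/ has 2 consonants (> 1) → ill-formed
[je] — σ1 onset /j/, coda /∅/ ok → well-formed
[gof.lug] — σ1 onset /g/, coda /f/ ok; σ2 onset /l/, coda /g/ ok → well-formed
[mikv] — violates constraint 1: syllable 1 coda /kv/ has 2 consonants (> 1) → ill-formed
Well-formed: [je], [gof.lug] → 2.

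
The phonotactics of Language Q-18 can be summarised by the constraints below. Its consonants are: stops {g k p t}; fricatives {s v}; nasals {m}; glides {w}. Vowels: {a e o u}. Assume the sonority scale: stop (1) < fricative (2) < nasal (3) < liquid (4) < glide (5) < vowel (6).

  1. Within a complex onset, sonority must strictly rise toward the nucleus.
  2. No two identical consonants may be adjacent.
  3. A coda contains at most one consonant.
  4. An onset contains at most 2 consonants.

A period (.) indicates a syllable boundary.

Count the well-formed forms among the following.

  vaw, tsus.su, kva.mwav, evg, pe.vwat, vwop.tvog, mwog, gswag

5

vaw — σ1 onset /v/, coda /w/ ok → well-formed
tsus.su — violates constraint 2: adjacent identical consonants /ss/ → ill-formed
kva.mwav — σ1 onset /kv/ (1→2 rises), coda /∅/ ok; σ2 onset /mw/ (3→5 rises), coda /v/ ok → well-formed
evg — violates constraint 3: syllable 1 coda /vg/ has 2 consonants (> 1) → ill-formed
pe.vwat — σ1 onset /p/, coda /∅/ ok; σ2 onset /vw/ (2→5 rises), coda /t/ ok → well-formed
vwop.tvog — σ1 onset /vw/ (2→5 rises), coda /p/ ok; σ2 onset /tv/ (1→2 rises), coda /g/ ok → well-formed
mwog — σ1 onset /mw/ (3→5 rises), coda /g/ ok → well-formed
gswag — violates constraint 4: syllable 1 onset /gsw/ has 3 consonants (> 2) → ill-formed
Well-formed: vaw, kva.mwav, pe.vwat, vwop.tvog, mwog → 5.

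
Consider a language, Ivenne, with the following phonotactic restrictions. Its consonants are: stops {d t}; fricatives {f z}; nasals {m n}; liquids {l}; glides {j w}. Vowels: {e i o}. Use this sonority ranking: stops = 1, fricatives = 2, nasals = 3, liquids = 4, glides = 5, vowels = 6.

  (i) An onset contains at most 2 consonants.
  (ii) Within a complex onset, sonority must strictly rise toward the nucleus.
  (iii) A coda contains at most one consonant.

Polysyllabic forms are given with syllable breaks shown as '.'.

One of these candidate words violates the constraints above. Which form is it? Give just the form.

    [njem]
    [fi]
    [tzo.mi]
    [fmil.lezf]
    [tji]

[njem] — σ1 onset /nj/ (3→5 rises), coda /m/ ok → well-formed
[fi] — σ1 onset /f/, coda /∅/ ok → well-formed
[tzo.mi] — σ1 onset /tz/ (1→2 rises), coda /∅/ ok; σ2 onset /m/, coda /∅/ ok → well-formed
[fmil.lezf] — violates constraint (iii): syllable 2 coda /zf/ has 2 consonants (> 1) → ill-formed
[tji] — σ1 onset /tj/ (1→5 rises), coda /∅/ ok → well-formed

[fmil.lezf]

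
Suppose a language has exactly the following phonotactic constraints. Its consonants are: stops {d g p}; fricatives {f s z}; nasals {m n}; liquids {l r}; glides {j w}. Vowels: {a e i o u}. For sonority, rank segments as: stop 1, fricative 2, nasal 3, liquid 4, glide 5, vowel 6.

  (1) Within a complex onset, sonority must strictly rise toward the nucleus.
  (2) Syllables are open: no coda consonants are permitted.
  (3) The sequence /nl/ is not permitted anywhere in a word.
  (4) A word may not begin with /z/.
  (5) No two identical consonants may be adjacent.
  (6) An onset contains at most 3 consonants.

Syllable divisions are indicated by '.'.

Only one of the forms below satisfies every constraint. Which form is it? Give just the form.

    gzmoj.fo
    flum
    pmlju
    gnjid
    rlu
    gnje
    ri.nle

gnje

gzmoj.fo — violates constraint 2: syllable 1 coda /j/ has 1 consonant (> 0) → not permitted
flum — violates constraint 2: syllable 1 coda /m/ has 1 consonant (> 0) → not permitted
pmlju — violates constraint 6: syllable 1 onset /pmlj/ has 4 consonants (> 3) → not permitted
gnjid — violates constraint 2: syllable 1 coda /d/ has 1 consonant (> 0) → not permitted
rlu — violates constraint 1: syllable 1 onset /rl/: /r/ (liquid, 4) → /l/ (liquid, 4) does not rise → not permitted
gnje — σ1 onset /gnj/ (1→3→5 rises), coda /∅/ ok → permitted
ri.nle — violates constraint 3: contains banned sequence /nl/ → not permitted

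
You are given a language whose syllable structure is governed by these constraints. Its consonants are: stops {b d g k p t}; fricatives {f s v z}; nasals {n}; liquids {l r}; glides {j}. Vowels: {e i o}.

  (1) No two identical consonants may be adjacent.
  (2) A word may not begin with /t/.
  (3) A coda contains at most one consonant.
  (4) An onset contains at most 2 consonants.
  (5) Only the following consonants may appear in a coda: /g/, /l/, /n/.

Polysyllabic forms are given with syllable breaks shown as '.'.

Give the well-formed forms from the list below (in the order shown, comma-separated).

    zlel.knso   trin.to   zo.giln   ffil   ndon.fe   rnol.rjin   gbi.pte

zlel.knso — violates constraint 4: syllable 2 onset /kns/ has 3 consonants (> 2) → ill-formed
trin.to — violates constraint 2: word begins with /t/ → ill-formed
zo.giln — violates constraint 3: syllable 2 coda /ln/ has 2 consonants (> 1) → ill-formed
ffil — violates constraint 1: adjacent identical consonants /ff/ → ill-formed
ndon.fe — σ1 onset /nd/ (2C), coda /n/ ok; σ2 onset /f/, coda /∅/ ok → well-formed
rnol.rjin — σ1 onset /rn/ (2C), coda /l/ ok; σ2 onset /rj/ (2C), coda /n/ ok → well-formed
gbi.pte — σ1 onset /gb/ (2C), coda /∅/ ok; σ2 onset /pt/ (2C), coda /∅/ ok → well-formed

ndon.fe, rnol.rjin, gbi.pte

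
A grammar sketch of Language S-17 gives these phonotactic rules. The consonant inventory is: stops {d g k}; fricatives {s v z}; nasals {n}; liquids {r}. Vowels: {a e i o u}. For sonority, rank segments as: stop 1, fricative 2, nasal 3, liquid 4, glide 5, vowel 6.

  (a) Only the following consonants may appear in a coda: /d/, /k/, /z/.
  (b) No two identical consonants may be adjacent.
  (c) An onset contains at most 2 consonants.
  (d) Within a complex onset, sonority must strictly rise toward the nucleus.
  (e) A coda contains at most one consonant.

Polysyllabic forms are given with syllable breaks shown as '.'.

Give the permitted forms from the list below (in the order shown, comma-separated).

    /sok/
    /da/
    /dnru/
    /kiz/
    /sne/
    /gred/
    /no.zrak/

/sok/ — σ1 onset /s/, coda /k/ ok → permitted
/da/ — σ1 onset /d/, coda /∅/ ok → permitted
/dnru/ — violates constraint (c): syllable 1 onset /dnr/ has 3 consonants (> 2) → not permitted
/kiz/ — σ1 onset /k/, coda /z/ ok → permitted
/sne/ — σ1 onset /sn/ (2→3 rises), coda /∅/ ok → permitted
/gred/ — σ1 onset /gr/ (1→4 rises), coda /d/ ok → permitted
/no.zrak/ — σ1 onset /n/, coda /∅/ ok; σ2 onset /zr/ (2→4 rises), coda /k/ ok → permitted

/sok/, /da/, /kiz/, /sne/, /gred/, /no.zrak/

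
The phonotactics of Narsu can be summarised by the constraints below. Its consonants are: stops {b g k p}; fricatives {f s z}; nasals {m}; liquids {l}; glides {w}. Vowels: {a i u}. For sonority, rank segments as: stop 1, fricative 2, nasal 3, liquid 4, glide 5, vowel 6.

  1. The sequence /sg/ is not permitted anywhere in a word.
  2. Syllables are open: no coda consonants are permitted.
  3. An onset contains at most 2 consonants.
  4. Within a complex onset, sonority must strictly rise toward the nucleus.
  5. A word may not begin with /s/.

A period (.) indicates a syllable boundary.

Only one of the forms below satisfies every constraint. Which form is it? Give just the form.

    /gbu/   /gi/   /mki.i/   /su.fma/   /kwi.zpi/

/gi/

/gbu/ — violates constraint 4: syllable 1 onset /gb/: /g/ (stop, 1) → /b/ (stop, 1) does not rise → illicit
/gi/ — σ1 onset /g/, coda /∅/ ok → licit
/mki.i/ — violates constraint 4: syllable 1 onset /mk/: /m/ (nasal, 3) → /k/ (stop, 1) does not rise → illicit
/su.fma/ — violates constraint 5: word begins with /s/ → illicit
/kwi.zpi/ — violates constraint 4: syllable 2 onset /zp/: /z/ (fricative, 2) → /p/ (stop, 1) does not rise → illicit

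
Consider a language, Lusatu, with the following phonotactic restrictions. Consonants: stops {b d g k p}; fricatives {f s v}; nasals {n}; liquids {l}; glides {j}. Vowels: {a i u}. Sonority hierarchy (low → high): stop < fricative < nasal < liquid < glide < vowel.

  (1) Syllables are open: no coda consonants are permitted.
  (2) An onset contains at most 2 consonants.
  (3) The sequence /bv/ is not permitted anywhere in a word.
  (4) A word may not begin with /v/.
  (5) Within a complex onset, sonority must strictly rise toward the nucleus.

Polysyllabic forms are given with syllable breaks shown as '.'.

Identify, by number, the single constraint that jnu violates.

5

jnu: syllable 1 onset /jn/: /j/ (glide, 5) → /n/ (nasal, 3) does not rise.
This is a violation of constraint 5: "Within a complex onset, sonority must strictly rise toward the nucleus."
The remaining constraints (1, 2, 3, 4) are satisfied.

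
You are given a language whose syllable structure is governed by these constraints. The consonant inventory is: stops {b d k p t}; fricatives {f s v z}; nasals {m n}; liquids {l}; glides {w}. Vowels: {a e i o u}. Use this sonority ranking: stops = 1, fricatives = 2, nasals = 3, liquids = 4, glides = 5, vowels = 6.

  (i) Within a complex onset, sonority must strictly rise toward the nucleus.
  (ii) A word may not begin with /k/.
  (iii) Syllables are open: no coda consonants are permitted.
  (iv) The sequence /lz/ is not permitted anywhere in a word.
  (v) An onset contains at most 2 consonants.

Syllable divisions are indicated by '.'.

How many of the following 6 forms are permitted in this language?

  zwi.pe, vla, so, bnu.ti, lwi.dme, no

zwi.pe — σ1 onset /zw/ (2→5 rises), coda /∅/ ok; σ2 onset /p/, coda /∅/ ok → permitted
vla — σ1 onset /vl/ (2→4 rises), coda /∅/ ok → permitted
so — σ1 onset /s/, coda /∅/ ok → permitted
bnu.ti — σ1 onset /bn/ (1→3 rises), coda /∅/ ok; σ2 onset /t/, coda /∅/ ok → permitted
lwi.dme — σ1 onset /lw/ (4→5 rises), coda /∅/ ok; σ2 onset /dm/ (1→3 rises), coda /∅/ ok → permitted
no — σ1 onset /n/, coda /∅/ ok → permitted
Permitted: zwi.pe, vla, so, bnu.ti, lwi.dme, no → 6.

6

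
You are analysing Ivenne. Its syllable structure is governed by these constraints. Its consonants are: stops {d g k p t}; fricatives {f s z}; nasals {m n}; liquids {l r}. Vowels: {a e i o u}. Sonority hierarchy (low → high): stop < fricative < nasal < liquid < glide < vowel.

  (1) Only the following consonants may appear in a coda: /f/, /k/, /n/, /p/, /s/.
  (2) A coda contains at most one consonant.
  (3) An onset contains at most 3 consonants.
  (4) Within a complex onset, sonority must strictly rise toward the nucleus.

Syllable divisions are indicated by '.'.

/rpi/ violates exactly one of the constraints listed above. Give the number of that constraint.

/rpi/: syllable 1 onset /rp/: /r/ (liquid, 4) → /p/ (stop, 1) does not rise.
This is a violation of constraint 4: "Within a complex onset, sonority must strictly rise toward the nucleus."
The remaining constraints (1, 2, 3) are satisfied.

4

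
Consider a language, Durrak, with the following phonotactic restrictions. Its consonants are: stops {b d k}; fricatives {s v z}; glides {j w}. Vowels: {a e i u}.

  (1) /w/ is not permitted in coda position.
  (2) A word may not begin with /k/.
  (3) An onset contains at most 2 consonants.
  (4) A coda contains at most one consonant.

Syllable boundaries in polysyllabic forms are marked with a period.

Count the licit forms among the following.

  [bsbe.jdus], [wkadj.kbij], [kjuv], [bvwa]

0

[bsbe.jdus] — violates constraint 3: syllable 1 onset /bsb/ has 3 consonants (> 2) → illicit
[wkadj.kbij] — violates constraint 4: syllable 1 coda /dj/ has 2 consonants (> 1) → illicit
[kjuv] — violates constraint 2: word begins with /k/ → illicit
[bvwa] — violates constraint 3: syllable 1 onset /bvw/ has 3 consonants (> 2) → illicit
No form is licit → 0.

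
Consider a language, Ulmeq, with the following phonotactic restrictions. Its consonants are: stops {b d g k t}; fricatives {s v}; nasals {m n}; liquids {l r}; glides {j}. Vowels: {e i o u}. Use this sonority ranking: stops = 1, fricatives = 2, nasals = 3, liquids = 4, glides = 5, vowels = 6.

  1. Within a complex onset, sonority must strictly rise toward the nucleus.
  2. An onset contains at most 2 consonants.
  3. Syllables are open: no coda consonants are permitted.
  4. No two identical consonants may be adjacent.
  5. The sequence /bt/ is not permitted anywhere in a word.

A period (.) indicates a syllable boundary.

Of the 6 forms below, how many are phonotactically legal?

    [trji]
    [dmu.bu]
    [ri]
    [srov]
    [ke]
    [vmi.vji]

4

[trji] — violates constraint 2: syllable 1 onset /trj/ has 3 consonants (> 2) → phonotactically illegal
[dmu.bu] — σ1 onset /dm/ (1→3 rises), coda /∅/ ok; σ2 onset /b/, coda /∅/ ok → phonotactically legal
[ri] — σ1 onset /r/, coda /∅/ ok → phonotactically legal
[srov] — violates constraint 3: syllable 1 coda /v/ has 1 consonant (> 0) → phonotactically illegal
[ke] — σ1 onset /k/, coda /∅/ ok → phonotactically legal
[vmi.vji] — σ1 onset /vm/ (2→3 rises), coda /∅/ ok; σ2 onset /vj/ (2→5 rises), coda /∅/ ok → phonotactically legal
Phonotactically legal: [dmu.bu], [ri], [ke], [vmi.vji] → 4.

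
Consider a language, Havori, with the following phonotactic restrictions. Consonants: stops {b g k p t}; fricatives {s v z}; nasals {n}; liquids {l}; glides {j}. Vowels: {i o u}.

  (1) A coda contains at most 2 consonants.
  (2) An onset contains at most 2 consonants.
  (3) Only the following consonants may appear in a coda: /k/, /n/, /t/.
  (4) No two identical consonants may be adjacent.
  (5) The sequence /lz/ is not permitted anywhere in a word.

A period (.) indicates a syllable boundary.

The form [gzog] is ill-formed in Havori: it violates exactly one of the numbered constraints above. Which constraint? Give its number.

[gzog]: syllable 1 coda contains /g/, which is not a licensed coda consonant.
This is a violation of constraint 3: "Only the following consonants may appear in a coda: /k/, /n/, /t/."
The remaining constraints (1, 2, 4, 5) are satisfied.

3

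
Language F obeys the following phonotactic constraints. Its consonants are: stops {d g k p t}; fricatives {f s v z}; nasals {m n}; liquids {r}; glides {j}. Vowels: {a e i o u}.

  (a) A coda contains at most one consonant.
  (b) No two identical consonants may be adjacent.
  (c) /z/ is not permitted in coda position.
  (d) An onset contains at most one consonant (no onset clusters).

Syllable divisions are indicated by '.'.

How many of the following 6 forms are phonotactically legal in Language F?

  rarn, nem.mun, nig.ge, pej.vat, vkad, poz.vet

rarn — violates constraint (a): syllable 1 coda /rn/ has 2 consonants (> 1) → phonotactically illegal
nem.mun — violates constraint (b): adjacent identical consonants /mm/ → phonotactically illegal
nig.ge — violates constraint (b): adjacent identical consonants /gg/ → phonotactically illegal
pej.vat — σ1 onset /p/, coda /j/ ok; σ2 onset /v/, coda /t/ ok → phonotactically legal
vkad — violates constraint (d): syllable 1 onset /vk/ has 2 consonants (> 1) → phonotactically illegal
poz.vet — violates constraint (c): syllable 1 coda contains /z/ → phonotactically illegal
Phonotactically legal: pej.vat → 1.

1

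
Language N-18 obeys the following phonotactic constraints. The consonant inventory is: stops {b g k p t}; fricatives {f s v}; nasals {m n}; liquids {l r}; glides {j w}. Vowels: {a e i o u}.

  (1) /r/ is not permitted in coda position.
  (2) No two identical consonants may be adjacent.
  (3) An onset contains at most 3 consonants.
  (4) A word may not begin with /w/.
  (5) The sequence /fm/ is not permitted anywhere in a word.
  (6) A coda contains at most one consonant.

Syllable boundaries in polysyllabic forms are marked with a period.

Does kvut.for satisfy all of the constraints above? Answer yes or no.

no

kvut.for — violates constraint 1: syllable 2 coda contains /r/ → phonotactically illegal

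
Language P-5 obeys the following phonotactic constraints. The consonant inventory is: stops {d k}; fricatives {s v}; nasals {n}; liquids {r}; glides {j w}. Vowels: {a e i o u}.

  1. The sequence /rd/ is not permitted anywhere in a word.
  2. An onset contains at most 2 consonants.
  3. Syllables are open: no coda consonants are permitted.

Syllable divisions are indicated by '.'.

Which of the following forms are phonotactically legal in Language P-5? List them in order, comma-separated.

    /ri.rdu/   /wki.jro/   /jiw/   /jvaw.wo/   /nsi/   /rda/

/ri.rdu/ — violates constraint 1: contains banned sequence /rd/ → phonotactically illegal
/wki.jro/ — σ1 onset /wk/ (2C), coda /∅/ ok; σ2 onset /jr/ (2C), coda /∅/ ok → phonotactically legal
/jiw/ — violates constraint 3: syllable 1 coda /w/ has 1 consonant (> 0) → phonotactically illegal
/jvaw.wo/ — violates constraint 3: syllable 1 coda /w/ has 1 consonant (> 0) → phonotactically illegal
/nsi/ — σ1 onset /ns/ (2C), coda /∅/ ok → phonotactically legal
/rda/ — violates constraint 1: contains banned sequence /rd/ → phonotactically illegal

/wki.jro/, /nsi/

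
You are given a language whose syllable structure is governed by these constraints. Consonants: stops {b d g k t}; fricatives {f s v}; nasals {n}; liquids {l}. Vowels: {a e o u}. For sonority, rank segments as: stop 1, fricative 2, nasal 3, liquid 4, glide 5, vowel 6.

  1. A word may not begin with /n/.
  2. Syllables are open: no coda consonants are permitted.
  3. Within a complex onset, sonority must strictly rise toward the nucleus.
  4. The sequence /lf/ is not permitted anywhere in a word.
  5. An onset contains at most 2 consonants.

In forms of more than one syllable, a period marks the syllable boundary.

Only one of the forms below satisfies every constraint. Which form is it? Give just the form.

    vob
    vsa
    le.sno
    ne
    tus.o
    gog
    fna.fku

le.sno

vob — violates constraint 2: syllable 1 coda /b/ has 1 consonant (> 0) → not permitted
vsa — violates constraint 3: syllable 1 onset /vs/: /v/ (fricative, 2) → /s/ (fricative, 2) does not rise → not permitted
le.sno — σ1 onset /l/, coda /∅/ ok; σ2 onset /sn/ (2→3 rises), coda /∅/ ok → permitted
ne — violates constraint 1: word begins with /n/ → not permitted
tus.o — violates constraint 2: syllable 1 coda /s/ has 1 consonant (> 0) → not permitted
gog — violates constraint 2: syllable 1 coda /g/ has 1 consonant (> 0) → not permitted
fna.fku — violates constraint 3: syllable 2 onset /fk/: /f/ (fricative, 2) → /k/ (stop, 1) does not rise → not permitted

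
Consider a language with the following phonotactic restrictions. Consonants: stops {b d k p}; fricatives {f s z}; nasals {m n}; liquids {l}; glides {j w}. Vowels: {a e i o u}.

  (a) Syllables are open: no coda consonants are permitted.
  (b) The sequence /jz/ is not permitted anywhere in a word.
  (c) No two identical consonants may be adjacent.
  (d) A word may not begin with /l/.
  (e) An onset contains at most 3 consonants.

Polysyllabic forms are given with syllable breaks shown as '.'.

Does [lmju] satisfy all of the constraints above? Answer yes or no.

no

[lmju] — violates constraint (d): word begins with /l/ → phonotactically illegal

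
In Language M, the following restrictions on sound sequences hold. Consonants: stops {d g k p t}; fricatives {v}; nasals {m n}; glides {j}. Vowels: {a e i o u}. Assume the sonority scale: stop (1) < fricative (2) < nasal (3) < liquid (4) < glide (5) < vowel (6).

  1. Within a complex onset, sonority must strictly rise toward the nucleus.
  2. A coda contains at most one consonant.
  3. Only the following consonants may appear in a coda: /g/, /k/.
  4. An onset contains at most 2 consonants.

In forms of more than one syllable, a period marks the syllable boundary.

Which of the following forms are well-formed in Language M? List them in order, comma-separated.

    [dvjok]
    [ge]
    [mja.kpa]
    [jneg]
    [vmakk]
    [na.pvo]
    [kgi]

[dvjok] — violates constraint 4: syllable 1 onset /dvj/ has 3 consonants (> 2) → ill-formed
[ge] — σ1 onset /g/, coda /∅/ ok → well-formed
[mja.kpa] — violates constraint 1: syllable 2 onset /kp/: /k/ (stop, 1) → /p/ (stop, 1) does not rise → ill-formed
[jneg] — violates constraint 1: syllable 1 onset /jn/: /j/ (glide, 5) → /n/ (nasal, 3) does not rise → ill-formed
[vmakk] — violates constraint 2: syllable 1 coda /kk/ has 2 consonants (> 1) → ill-formed
[na.pvo] — σ1 onset /n/, coda /∅/ ok; σ2 onset /pv/ (1→2 rises), coda /∅/ ok → well-formed
[kgi] — violates constraint 1: syllable 1 onset /kg/: /k/ (stop, 1) → /g/ (stop, 1) does not rise → ill-formed

[ge], [na.pvo]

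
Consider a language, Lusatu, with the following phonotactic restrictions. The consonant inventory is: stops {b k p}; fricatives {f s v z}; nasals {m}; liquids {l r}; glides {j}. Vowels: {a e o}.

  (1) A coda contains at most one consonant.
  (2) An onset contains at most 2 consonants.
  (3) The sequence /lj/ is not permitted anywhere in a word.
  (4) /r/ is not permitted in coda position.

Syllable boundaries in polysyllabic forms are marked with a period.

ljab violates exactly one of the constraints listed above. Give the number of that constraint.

3

ljab: contains banned sequence /lj/.
This is a violation of constraint 3: "The sequence /lj/ is not permitted anywhere in a word."
The remaining constraints (1, 2, 4) are satisfied.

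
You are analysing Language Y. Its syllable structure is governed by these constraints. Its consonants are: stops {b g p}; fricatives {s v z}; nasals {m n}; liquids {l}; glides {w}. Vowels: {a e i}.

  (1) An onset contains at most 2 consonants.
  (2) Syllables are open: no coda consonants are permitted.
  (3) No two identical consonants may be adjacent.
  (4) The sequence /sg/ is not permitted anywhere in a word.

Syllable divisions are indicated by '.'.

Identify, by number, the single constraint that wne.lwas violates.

wne.lwas: syllable 2 coda /s/ has 1 consonant (> 0).
This is a violation of constraint 2: "Syllables are open: no coda consonants are permitted."
The remaining constraints (1, 3, 4) are satisfied.

2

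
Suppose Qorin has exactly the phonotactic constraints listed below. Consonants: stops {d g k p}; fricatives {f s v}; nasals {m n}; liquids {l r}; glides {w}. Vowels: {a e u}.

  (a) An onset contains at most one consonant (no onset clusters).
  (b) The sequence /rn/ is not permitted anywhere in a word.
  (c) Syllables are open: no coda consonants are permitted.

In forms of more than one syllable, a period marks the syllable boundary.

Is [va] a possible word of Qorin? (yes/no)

[va] — σ1 onset /v/, coda /∅/ ok → licit

yes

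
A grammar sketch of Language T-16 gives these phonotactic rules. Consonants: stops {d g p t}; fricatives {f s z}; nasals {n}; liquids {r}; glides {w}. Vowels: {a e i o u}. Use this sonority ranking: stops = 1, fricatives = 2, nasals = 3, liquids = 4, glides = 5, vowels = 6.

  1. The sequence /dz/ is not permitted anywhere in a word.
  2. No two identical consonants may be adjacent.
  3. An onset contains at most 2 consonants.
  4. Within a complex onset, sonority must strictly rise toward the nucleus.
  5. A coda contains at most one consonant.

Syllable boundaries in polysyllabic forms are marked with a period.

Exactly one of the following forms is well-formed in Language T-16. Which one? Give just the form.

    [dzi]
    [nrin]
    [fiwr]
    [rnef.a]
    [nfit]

[dzi] — violates constraint 1: contains banned sequence /dz/ → ill-formed
[nrin] — σ1 onset /nr/ (3→4 rises), coda /n/ ok → well-formed
[fiwr] — violates constraint 5: syllable 1 coda /wr/ has 2 consonants (> 1) → ill-formed
[rnef.a] — violates constraint 4: syllable 1 onset /rn/: /r/ (liquid, 4) → /n/ (nasal, 3) does not rise → ill-formed
[nfit] — violates constraint 4: syllable 1 onset /nf/: /n/ (nasal, 3) → /f/ (fricative, 2) does not rise → ill-formed

[nrin]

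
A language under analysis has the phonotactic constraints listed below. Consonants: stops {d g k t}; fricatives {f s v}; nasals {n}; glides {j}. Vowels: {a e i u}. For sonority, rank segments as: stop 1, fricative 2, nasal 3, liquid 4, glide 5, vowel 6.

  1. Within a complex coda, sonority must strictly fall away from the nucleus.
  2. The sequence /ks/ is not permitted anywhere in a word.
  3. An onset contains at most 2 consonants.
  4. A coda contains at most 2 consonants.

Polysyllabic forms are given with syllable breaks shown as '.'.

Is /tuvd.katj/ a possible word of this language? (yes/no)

no

/tuvd.katj/ — violates constraint 1: syllable 2 coda /tj/: /t/ (stop, 1) → /j/ (glide, 5) does not fall → illicit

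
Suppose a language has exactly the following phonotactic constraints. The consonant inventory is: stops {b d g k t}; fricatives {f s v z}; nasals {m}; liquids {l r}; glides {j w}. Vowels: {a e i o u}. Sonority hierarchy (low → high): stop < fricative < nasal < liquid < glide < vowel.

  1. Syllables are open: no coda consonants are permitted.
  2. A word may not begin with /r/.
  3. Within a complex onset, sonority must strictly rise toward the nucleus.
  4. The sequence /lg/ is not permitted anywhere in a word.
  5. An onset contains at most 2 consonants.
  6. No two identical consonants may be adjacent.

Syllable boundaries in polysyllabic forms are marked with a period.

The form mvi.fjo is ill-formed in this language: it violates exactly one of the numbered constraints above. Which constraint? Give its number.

mvi.fjo: syllable 1 onset /mv/: /m/ (nasal, 3) → /v/ (fricative, 2) does not rise.
This is a violation of constraint 3: "Within a complex onset, sonority must strictly rise toward the nucleus."
The remaining constraints (1, 2, 4, 5, 6) are satisfied.

3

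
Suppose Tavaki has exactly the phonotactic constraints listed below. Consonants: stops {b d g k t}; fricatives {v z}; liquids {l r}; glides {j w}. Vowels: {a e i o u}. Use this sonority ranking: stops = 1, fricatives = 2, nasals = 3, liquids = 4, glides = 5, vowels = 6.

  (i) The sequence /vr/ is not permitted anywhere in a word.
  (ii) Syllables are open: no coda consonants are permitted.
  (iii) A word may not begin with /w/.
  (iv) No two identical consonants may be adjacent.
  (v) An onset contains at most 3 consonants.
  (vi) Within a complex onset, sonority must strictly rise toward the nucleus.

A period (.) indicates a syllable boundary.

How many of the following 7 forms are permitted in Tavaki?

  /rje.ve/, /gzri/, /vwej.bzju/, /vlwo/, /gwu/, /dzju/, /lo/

/rje.ve/ — σ1 onset /rj/ (4→5 rises), coda /∅/ ok; σ2 onset /v/, coda /∅/ ok → permitted
/gzri/ — σ1 onset /gzr/ (1→2→4 rises), coda /∅/ ok → permitted
/vwej.bzju/ — violates constraint (ii): syllable 1 coda /j/ has 1 consonant (> 0) → not permitted
/vlwo/ — σ1 onset /vlw/ (2→4→5 rises), coda /∅/ ok → permitted
/gwu/ — σ1 onset /gw/ (1→5 rises), coda /∅/ ok → permitted
/dzju/ — σ1 onset /dzj/ (1→2→5 rises), coda /∅/ ok → permitted
/lo/ — σ1 onset /l/, coda /∅/ ok → permitted
Permitted: /rje.ve/, /gzri/, /vlwo/, /gwu/, /dzju/, /lo/ → 6.

6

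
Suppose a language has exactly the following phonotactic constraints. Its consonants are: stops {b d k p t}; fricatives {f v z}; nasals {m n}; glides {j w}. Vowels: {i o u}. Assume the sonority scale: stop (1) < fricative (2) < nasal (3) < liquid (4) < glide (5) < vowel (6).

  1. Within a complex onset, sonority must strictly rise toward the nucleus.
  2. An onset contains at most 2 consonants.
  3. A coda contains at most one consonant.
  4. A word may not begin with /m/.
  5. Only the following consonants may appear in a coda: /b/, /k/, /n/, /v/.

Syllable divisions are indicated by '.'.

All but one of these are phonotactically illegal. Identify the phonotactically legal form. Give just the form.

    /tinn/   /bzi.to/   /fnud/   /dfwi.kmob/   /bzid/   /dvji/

/tinn/ — violates constraint 3: syllable 1 coda /nn/ has 2 consonants (> 1) → phonotactically illegal
/bzi.to/ — σ1 onset /bz/ (1→2 rises), coda /∅/ ok; σ2 onset /t/, coda /∅/ ok → phonotactically legal
/fnud/ — violates constraint 5: syllable 1 coda contains /d/, which is not a licensed coda consonant → phonotactically illegal
/dfwi.kmob/ — violates constraint 2: syllable 1 onset /dfw/ has 3 consonants (> 2) → phonotactically illegal
/bzid/ — violates constraint 5: syllable 1 coda contains /d/, which is not a licensed coda consonant → phonotactically illegal
/dvji/ — violates constraint 2: syllable 1 onset /dvj/ has 3 consonants (> 2) → phonotactically illegal

/bzi.to/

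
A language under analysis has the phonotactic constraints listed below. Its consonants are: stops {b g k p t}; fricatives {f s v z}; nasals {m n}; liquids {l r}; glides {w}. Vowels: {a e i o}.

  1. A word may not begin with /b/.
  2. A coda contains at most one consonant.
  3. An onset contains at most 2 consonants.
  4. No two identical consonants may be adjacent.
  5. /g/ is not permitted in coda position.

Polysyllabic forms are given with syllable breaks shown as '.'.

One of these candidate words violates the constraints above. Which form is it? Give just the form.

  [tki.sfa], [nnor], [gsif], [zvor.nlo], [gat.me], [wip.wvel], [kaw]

[nnor]

[tki.sfa] — σ1 onset /tk/ (2C), coda /∅/ ok; σ2 onset /sf/ (2C), coda /∅/ ok → permitted
[nnor] — violates constraint 4: adjacent identical consonants /nn/ → not permitted
[gsif] — σ1 onset /gs/ (2C), coda /f/ ok → permitted
[zvor.nlo] — σ1 onset /zv/ (2C), coda /r/ ok; σ2 onset /nl/ (2C), coda /∅/ ok → permitted
[gat.me] — σ1 onset /g/, coda /t/ ok; σ2 onset /m/, coda /∅/ ok → permitted
[wip.wvel] — σ1 onset /w/, coda /p/ ok; σ2 onset /wv/ (2C), coda /l/ ok → permitted
[kaw] — σ1 onset /k/, coda /w/ ok → permitted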